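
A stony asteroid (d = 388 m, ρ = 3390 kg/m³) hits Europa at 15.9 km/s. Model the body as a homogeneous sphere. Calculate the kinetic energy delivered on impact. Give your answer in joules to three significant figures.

v = 15900 m/s.
Mass m = (π/6) ρ d³ = (π/6) × 3390 × (388)³ = 1.037 × 10^11 kg
E = ½ m v² = 0.5 × 1.037 × 10^11 × (15900)² = 1.311 × 10^19 J

E ≈ 1.31 × 10^19 J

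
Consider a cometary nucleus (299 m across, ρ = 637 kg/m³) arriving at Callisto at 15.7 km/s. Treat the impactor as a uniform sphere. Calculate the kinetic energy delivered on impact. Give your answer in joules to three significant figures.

v = 15700 m/s.
Mass m = (π/6) ρ d³ = (π/6) × 637 × (299)³ = 8.916 × 10^9 kg
E = ½ m v² = 0.5 × 8.916 × 10^9 × (15700)² = 1.099 × 10^18 J

E ≈ 1.10 × 10^18 J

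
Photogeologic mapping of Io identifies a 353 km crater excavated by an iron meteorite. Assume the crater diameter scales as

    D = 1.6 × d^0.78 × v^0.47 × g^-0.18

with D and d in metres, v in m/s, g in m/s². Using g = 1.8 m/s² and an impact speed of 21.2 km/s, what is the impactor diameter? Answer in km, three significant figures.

d ≈ 20.1 km

Rearranging for d: d = [D / (1.6 · 21200^0.47 · 1.8^-0.18)]^(1/0.78).
D = 353000 m.
21200^0.47 = 108.0
1.8^-0.18 = 0.8996
Denominator = 1.6 × 108.0 × 0.8996 = 155.5
D / 155.5 = 353000 / 155.5 = 2270
d = 2270^(1/0.78) = 2270^1.2821 = 20080 m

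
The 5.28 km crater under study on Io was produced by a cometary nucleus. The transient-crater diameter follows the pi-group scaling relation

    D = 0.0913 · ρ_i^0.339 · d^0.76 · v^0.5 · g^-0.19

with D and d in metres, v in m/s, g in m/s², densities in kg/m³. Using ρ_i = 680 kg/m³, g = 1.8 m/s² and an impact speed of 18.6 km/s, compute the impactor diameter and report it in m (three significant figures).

Rearranging for d: d = [D / (0.0913 · 680^0.339 · 18600^0.5 · 1.8^-0.19)]^(1/0.76).
D = 5280 m.
680^0.339 = 9.125
18600^0.5 = 136.4
1.8^-0.19 = 0.8943
Denominator = 0.0913 × 9.125 × 136.4 × 0.8943 = 101.6
D / 101.6 = 5280 / 101.6 = 51.97
d = 51.97^(1/0.76) = 51.97^1.3158 = 181.0 m

d ≈ 181 m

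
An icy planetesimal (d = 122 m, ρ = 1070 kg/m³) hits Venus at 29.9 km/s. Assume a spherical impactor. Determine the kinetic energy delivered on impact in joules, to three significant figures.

E ≈ 4.55 × 10^17 J

v = 29900 m/s.
Mass m = (π/6) ρ d³ = (π/6) × 1070 × (122)³ = 1.017 × 10^9 kg
E = ½ m v² = 0.5 × 1.017 × 10^9 × (29900)² = 4.546 × 10^17 J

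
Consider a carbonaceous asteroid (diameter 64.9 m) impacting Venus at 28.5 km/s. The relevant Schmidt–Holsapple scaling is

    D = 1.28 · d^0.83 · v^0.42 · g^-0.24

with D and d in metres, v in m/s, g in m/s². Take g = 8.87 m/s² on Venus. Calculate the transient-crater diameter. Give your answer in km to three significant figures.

In SI units: v = 28500 m/s.
d^0.83 = 64.9^0.83 = 31.93
v^0.42 = 28500^0.42 = 74.31
g^-0.24 = 8.87^-0.24 = 0.5922
D = 1.28 × 31.93 × 74.31 × 0.5922 = 1799 m
   = 1.799 km

D ≈ 1.80 km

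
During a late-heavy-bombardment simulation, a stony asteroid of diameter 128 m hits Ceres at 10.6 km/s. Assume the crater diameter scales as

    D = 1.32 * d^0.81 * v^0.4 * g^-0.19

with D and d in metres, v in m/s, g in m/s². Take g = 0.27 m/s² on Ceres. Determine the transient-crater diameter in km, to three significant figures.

In SI units: v = 10600 m/s.
d^0.81 = 128^0.81 = 50.91
v^0.4 = 10600^0.4 = 40.75
g^-0.19 = 0.27^-0.19 = 1.282
D = 1.32 × 50.91 × 40.75 × 1.282 = 3511 m
   = 3.511 km

D ≈ 3.51 km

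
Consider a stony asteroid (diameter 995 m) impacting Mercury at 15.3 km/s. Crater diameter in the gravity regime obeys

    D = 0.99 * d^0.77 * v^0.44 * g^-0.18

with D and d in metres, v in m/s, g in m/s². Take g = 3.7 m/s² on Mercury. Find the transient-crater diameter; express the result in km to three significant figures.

In SI units: v = 15300 m/s.
d^0.77 = 995^0.77 = 203.4
v^0.44 = 15300^0.44 = 69.38
g^-0.18 = 3.7^-0.18 = 0.7902
D = 0.99 × 203.4 × 69.38 × 0.7902 = 11040 m
   = 11.04 km

D ≈ 11.0 km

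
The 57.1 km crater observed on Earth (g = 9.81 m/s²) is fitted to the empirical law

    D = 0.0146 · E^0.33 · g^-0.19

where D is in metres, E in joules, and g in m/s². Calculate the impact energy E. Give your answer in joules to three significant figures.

E ≈ 3.53 × 10^20 J

Rearranging: E = [D / (0.0146 · g^-0.19)]^(1/0.33).
D = 57100 m.
g^-0.19 = 9.81^-0.19 = 0.6480
D / (0.0146 × 0.6480) = 57100 / (9.461 × 10^-3) = 6.035 × 10^6
E = (6.035 × 10^6)^3.0303 = 3.528 × 10^20 J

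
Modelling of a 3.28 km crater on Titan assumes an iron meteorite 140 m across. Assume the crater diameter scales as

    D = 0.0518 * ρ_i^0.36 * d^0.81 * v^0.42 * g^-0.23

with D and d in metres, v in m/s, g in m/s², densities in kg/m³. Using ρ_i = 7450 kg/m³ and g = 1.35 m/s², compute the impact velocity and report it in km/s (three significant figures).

Rearranging for v: v = [D / (0.0518 · 7450^0.36 · 140^0.81 · 1.35^-0.23)]^(1/0.42).
D = 3280 m.
7450^0.36 = 24.77
140^0.81 = 54.75
1.35^-0.23 = 0.9333
Denominator = 0.0518 × 24.77 × 54.75 × 0.9333 = 65.56
D / 65.56 = 3280 / 65.56 = 50.03
v = 50.03^(1/0.42) = 50.03^2.381 = 11114 m/s

v ≈ 11.1 km/s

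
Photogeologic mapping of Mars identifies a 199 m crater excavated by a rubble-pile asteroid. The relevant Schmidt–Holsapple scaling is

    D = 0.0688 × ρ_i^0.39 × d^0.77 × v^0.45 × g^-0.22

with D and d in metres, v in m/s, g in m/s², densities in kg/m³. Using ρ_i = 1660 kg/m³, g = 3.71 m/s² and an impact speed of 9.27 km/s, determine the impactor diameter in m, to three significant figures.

d ≈ 5.11 m

Rearranging for d: d = [D / (0.0688 · 1660^0.39 · 9270^0.45 · 3.71^-0.22)]^(1/0.77).
1660^0.39 = 18.02
9270^0.45 = 60.98
3.71^-0.22 = 0.7494
Denominator = 0.0688 × 18.02 × 60.98 × 0.7494 = 56.66
D / 56.66 = 199 / 56.66 = 3.512
d = 3.512^(1/0.77) = 3.512^1.2987 = 5.111 m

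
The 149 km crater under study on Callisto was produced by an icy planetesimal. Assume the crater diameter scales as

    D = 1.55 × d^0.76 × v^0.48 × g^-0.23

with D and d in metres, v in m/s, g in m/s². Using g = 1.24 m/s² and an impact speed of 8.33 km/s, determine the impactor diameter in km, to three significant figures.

d ≈ 12.8 km

Rearranging for d: d = [D / (1.55 · 8330^0.48 · 1.24^-0.23)]^(1/0.76).
D = 149000 m.
8330^0.48 = 76.19
1.24^-0.23 = 0.9517
Denominator = 1.55 × 76.19 × 0.9517 = 112.4
D / 112.4 = 149000 / 112.4 = 1326
d = 1326^(1/0.76) = 1326^1.3158 = 12842 m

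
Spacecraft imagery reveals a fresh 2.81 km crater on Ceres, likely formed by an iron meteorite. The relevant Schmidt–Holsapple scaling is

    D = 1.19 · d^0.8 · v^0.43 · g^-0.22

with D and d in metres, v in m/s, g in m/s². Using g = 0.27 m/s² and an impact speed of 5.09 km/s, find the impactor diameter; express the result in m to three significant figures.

Rearranging for d: d = [D / (1.19 · 5090^0.43 · 0.27^-0.22)]^(1/0.8).
D = 2810 m.
5090^0.43 = 39.25
0.27^-0.22 = 1.334
Denominator = 1.19 × 39.25 × 1.334 = 62.31
D / 62.31 = 2810 / 62.31 = 45.10
d = 45.10^(1/0.8) = 45.10^1.25 = 116.9 m

d ≈ 117 m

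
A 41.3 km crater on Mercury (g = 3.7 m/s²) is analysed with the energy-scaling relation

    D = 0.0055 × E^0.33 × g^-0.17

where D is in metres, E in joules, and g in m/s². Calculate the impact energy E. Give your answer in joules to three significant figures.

E ≈ 1.34 × 10^21 J

Rearranging: E = [D / (0.0055 · g^-0.17)]^(1/0.33).
D = 41300 m.
g^-0.17 = 3.7^-0.17 = 0.8006
D / (0.0055 × 0.8006) = 41300 / (4.403 × 10^-3) = 9.380 × 10^6
E = (9.380 × 10^6)^3.0303 = 1.342 × 10^21 J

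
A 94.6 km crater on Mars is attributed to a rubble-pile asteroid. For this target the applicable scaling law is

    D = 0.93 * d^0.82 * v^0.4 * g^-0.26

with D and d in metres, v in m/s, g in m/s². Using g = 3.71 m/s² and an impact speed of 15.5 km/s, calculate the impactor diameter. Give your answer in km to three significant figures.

Rearranging for d: d = [D / (0.93 · 15500^0.4 · 3.71^-0.26)]^(1/0.82).
D = 94600 m.
15500^0.4 = 47.44
3.71^-0.26 = 0.7112
Denominator = 0.93 × 47.44 × 0.7112 = 31.38
D / 31.38 = 94600 / 31.38 = 3015
d = 3015^(1/0.82) = 3015^1.2195 = 17498 m

d ≈ 17.5 km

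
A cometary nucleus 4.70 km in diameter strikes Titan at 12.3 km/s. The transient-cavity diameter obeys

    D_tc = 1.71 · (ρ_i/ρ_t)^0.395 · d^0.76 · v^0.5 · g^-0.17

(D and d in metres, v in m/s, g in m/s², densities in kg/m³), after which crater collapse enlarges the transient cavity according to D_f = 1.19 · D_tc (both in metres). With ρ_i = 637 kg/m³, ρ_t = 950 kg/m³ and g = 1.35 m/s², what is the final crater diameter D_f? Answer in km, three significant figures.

D_f ≈ 113 km

In SI: d = 4700 m, v = 12300 m/s.
(ρ_i/ρ_t)^0.395 = (637/950)^0.395 = 0.8540
d^0.76 = 4700^0.76 = 617.7
v^0.5 = 12300^0.5 = 110.9
g^-0.17 = 1.35^-0.17 = 0.9503
D_tc = 1.71 × 0.8540 × 617.7 × 110.9 × 0.9503 = 95070 m
D_f = 1.19 × 95070 = 1.131 × 10^5 m
     = 113.1 km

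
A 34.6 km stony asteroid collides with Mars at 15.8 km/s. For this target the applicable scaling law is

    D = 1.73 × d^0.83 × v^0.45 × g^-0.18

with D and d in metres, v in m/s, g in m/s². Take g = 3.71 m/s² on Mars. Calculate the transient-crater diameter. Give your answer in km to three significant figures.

In SI units: d = 34600 m, v = 15800 m/s.
d^0.83 = 34600^0.83 = 5854
v^0.45 = 15800^0.45 = 77.52
g^-0.18 = 3.71^-0.18 = 0.7898
D = 1.73 × 5854 × 77.52 × 0.7898 = 6.201 × 10^5 m
   = 620.1 km

D ≈ 620 km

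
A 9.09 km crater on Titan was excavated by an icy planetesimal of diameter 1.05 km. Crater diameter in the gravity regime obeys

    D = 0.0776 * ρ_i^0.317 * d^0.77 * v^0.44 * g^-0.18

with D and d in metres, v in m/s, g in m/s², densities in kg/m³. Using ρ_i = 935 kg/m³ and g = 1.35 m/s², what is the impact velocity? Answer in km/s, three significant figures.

Rearranging for v: v = [D / (0.0776 · 935^0.317 · 1050^0.77 · 1.35^-0.18)]^(1/0.44).
D = 9090 m.
935^0.317 = 8.745
1050^0.77 = 212.0
1.35^-0.18 = 0.9474
Denominator = 0.0776 × 8.745 × 212.0 × 0.9474 = 136.3
D / 136.3 = 9090 / 136.3 = 66.69
v = 66.69^(1/0.44) = 66.69^2.2727 = 13981 m/s

v ≈ 14.0 km/s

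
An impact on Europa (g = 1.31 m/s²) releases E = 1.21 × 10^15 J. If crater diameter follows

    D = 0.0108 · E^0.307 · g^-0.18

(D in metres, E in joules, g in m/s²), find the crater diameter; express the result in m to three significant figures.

E^0.307 = (1.21 × 10^15)^0.307 = 4.270 × 10^4
g^-0.18 = 1.31^-0.18 = 0.9526
D = 0.0108 × 4.270 × 10^4 × 0.9526 = 439.3 m

D ≈ 439 m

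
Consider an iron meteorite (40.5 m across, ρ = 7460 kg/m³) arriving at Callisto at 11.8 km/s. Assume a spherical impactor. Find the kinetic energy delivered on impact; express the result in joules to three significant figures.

v = 11800 m/s.
Mass m = (π/6) ρ d³ = (π/6) × 7460 × (40.5)³ = 2.595 × 10^8 kg
E = ½ m v² = 0.5 × 2.595 × 10^8 × (11800)² = 1.807 × 10^16 J

E ≈ 1.81 × 10^16 J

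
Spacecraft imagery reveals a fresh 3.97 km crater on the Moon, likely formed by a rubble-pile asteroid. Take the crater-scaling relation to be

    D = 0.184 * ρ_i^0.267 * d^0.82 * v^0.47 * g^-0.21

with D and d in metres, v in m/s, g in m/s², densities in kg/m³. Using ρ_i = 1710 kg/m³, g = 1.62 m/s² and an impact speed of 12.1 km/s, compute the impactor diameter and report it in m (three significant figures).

d ≈ 88.3 m

Rearranging for d: d = [D / (0.184 · 1710^0.267 · 12100^0.47 · 1.62^-0.21)]^(1/0.82).
D = 3970 m.
1710^0.267 = 7.298
12100^0.47 = 82.97
1.62^-0.21 = 0.9037
Denominator = 0.184 × 7.298 × 82.97 × 0.9037 = 100.7
D / 100.7 = 3970 / 100.7 = 39.42
d = 39.42^(1/0.82) = 39.42^1.2195 = 88.30 m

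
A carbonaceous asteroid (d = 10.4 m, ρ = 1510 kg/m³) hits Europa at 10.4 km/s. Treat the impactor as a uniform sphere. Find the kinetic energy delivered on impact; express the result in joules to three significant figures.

E ≈ 4.81 × 10^13 J

v = 10400 m/s.
Mass m = (π/6) ρ d³ = (π/6) × 1510 × (10.4)³ = 8.894 × 10^5 kg
E = ½ m v² = 0.5 × 8.894 × 10^5 × (10400)² = 4.810 × 10^13 J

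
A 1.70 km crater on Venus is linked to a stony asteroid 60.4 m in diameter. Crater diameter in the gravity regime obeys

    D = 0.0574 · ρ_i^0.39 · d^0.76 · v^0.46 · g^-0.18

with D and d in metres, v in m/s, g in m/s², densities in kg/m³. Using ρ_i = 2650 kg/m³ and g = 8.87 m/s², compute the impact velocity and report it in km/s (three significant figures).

Rearranging for v: v = [D / (0.0574 · 2650^0.39 · 60.4^0.76 · 8.87^-0.18)]^(1/0.46).
D = 1700 m.
2650^0.39 = 21.63
60.4^0.76 = 22.57
8.87^-0.18 = 0.6751
Denominator = 0.0574 × 21.63 × 22.57 × 0.6751 = 18.92
D / 18.92 = 1700 / 18.92 = 89.85
v = 89.85^(1/0.46) = 89.85^2.1739 = 17650 m/s

v ≈ 17.7 km/s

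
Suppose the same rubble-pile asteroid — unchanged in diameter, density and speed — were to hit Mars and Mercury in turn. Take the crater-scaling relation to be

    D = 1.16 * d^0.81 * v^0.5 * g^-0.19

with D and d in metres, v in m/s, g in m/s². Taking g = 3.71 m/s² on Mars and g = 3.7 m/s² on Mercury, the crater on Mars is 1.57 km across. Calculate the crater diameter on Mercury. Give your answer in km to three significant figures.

All impactor-dependent factors cancel in the ratio, leaving D_Mercury/D_Mars = (g_Mercury/g_Mars)^-0.19.
(3.7/3.71)^-0.19 = 0.9973^-0.19 = 1.001
D_Mercury = 1.001 × 1.57 km = 1.57 km

D ≈ 1.57 km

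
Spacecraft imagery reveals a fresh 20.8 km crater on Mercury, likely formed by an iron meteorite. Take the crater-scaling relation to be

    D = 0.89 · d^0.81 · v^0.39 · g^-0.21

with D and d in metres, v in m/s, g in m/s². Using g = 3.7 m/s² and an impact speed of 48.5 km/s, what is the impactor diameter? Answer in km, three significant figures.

d ≈ 1.93 km

Rearranging for d: d = [D / (0.89 · 48500^0.39 · 3.7^-0.21)]^(1/0.81).
D = 20800 m.
48500^0.39 = 67.21
3.7^-0.21 = 0.7598
Denominator = 0.89 × 67.21 × 0.7598 = 45.45
D / 45.45 = 20800 / 45.45 = 457.6
d = 457.6^(1/0.81) = 457.6^1.2346 = 1926 m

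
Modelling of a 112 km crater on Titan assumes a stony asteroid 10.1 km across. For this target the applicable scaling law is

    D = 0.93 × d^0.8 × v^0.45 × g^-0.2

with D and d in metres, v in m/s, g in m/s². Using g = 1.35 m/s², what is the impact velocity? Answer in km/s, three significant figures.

Rearranging for v: v = [D / (0.93 · 10100^0.8 · 1.35^-0.2)]^(1/0.45).
D = 112000 m.
10100^0.8 = 1598
1.35^-0.2 = 0.9417
Denominator = 0.93 × 1598 × 0.9417 = 1399
D / 1399 = 112000 / 1399 = 80.06
v = 80.06^(1/0.45) = 80.06^2.2222 = 16973 m/s

v ≈ 17.0 km/s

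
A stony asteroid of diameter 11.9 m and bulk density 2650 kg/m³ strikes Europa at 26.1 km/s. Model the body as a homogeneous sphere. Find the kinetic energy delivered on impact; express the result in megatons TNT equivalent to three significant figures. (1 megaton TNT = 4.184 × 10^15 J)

E ≈ 0.190 Mt TNT

v = 26100 m/s.
Mass m = (π/6) ρ d³ = (π/6) × 2650 × (11.9)³ = 2.338 × 10^6 kg
E = ½ m v² = 0.5 × 2.338 × 10^6 × (26100)² = 7.963 × 10^14 J
   = 7.963 × 10^14 / 4.184×10^15 = 0.1903 Mt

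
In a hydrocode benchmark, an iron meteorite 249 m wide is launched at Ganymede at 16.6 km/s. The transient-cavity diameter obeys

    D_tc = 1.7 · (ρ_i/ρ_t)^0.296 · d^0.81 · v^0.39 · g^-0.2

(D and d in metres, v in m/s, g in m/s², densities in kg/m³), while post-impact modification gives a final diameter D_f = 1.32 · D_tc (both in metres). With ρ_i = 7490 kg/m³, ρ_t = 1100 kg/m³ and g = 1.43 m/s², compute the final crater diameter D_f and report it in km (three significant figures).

D_f ≈ 14.2 km

v = 16600 m/s.
(ρ_i/ρ_t)^0.296 = (7490/1100)^0.296 = 1.764
d^0.81 = 249^0.81 = 87.28
v^0.39 = 16600^0.39 = 44.24
g^-0.2 = 1.43^-0.2 = 0.9310
D_tc = 1.7 × 1.764 × 87.28 × 44.24 × 0.9310 = 10780 m
D_f = 1.32 × 10780 = 14230 m
     = 14.23 km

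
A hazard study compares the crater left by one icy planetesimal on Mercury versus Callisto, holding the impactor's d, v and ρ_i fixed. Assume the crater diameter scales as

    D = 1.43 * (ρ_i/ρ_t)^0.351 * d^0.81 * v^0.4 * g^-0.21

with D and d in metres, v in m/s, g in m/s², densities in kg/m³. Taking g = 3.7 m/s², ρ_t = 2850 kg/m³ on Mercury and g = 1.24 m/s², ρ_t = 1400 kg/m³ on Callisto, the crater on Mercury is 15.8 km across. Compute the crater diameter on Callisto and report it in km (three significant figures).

The impactor-only factors (d, v, ρ_i) cancel in the ratio, leaving D_Callisto/D_Mercury = (g_Callisto/g_Mercury)^-0.21 · (ρ_t,Mercury/ρ_t,Callisto)^0.351.
(1.24/3.7)^-0.21 = 0.3351^-0.21 = 1.258
(2850/1400)^0.351 = 2.036^0.351 = 1.283
Ratio = 1.258 × 1.283 = 1.614
D_Callisto = 1.614 × 15.8 km = 25.5 km

D ≈ 25.5 km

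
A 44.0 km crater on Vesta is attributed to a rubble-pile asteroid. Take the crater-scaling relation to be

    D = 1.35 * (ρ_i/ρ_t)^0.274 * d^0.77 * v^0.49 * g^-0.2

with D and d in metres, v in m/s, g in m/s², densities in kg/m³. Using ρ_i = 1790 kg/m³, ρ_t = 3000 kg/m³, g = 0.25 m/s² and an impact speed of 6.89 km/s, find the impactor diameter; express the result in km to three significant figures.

d ≈ 2.20 km

Rearranging for d: d = [D / (1.35 · (1790/3000)^0.274 · 6890^0.49 · 0.25^-0.2)]^(1/0.77).
D = 44000 m.
(1790/3000)^0.274 = 0.8681
6890^0.49 = 75.98
0.25^-0.2 = 1.320
Denominator = 1.35 × 0.8681 × 75.98 × 1.320 = 117.5
D / 117.5 = 44000 / 117.5 = 374.5
d = 374.5^(1/0.77) = 374.5^1.2987 = 2199 m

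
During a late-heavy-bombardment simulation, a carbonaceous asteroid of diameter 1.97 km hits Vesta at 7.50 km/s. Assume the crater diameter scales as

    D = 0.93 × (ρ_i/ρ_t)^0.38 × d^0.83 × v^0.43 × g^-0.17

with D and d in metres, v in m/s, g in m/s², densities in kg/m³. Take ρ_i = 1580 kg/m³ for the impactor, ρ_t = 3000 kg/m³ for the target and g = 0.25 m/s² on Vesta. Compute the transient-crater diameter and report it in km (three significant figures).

In SI units: d = 1970 m, v = 7500 m/s.
(ρ_i/ρ_t)^0.38 = (1580/3000)^0.38 = 0.7838
d^0.83 = 1970^0.83 = 542.5
v^0.43 = 7500^0.43 = 46.37
g^-0.17 = 0.25^-0.17 = 1.266
D = 0.93 × 0.7838 × 542.5 × 46.37 × 1.266 = 23214 m
   = 23.21 km

D ≈ 23.2 km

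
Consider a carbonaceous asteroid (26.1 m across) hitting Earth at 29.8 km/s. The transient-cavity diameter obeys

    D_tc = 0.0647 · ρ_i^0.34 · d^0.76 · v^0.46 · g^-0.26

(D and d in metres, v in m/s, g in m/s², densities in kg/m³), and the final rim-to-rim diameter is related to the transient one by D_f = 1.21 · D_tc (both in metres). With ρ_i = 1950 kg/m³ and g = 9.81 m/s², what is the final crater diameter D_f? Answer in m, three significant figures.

v = 29800 m/s.
ρ_i^0.34 = 1950^0.34 = 13.14
d^0.76 = 26.1^0.76 = 11.93
v^0.46 = 29800^0.46 = 114.3
g^-0.26 = 9.81^-0.26 = 0.5523
D_tc = 0.0647 × 13.14 × 11.93 × 114.3 × 0.5523 = 640.3 m
D_f = 1.21 × 640.3 = 774.8 m

D_f ≈ 775 m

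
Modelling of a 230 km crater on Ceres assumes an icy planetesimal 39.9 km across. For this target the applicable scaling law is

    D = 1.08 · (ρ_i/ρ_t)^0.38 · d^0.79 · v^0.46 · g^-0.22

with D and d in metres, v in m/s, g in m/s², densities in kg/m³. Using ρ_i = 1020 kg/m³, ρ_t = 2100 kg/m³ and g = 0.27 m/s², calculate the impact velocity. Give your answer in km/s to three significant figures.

v ≈ 4.66 km/s

Rearranging for v: v = [D / (1.08 · (1020/2100)^0.38 · 39900^0.79 · 0.27^-0.22)]^(1/0.46).
D = 230000 m.
(1020/2100)^0.38 = 0.7600
39900^0.79 = 4313
0.27^-0.22 = 1.334
Denominator = 1.08 × 0.7600 × 4313 × 1.334 = 4723
D / 4723 = 230000 / 4723 = 48.70
v = 48.70^(1/0.46) = 48.70^2.1739 = 4661 m/s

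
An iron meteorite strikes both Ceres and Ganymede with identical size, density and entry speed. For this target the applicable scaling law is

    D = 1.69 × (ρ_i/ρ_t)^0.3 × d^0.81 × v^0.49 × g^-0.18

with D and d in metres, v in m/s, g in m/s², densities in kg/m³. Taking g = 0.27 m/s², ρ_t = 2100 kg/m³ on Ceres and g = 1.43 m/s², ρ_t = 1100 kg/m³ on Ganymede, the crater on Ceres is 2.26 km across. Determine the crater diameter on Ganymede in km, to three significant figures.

D ≈ 2.03 km

The impactor-only factors (d, v, ρ_i) cancel in the ratio, leaving D_Ganymede/D_Ceres = (g_Ganymede/g_Ceres)^-0.18 · (ρ_t,Ceres/ρ_t,Ganymede)^0.3.
(1.43/0.27)^-0.18 = 5.296^-0.18 = 0.7408
(2100/1100)^0.3 = 1.909^0.3 = 1.214
Ratio = 0.7408 × 1.214 = 0.8993
D_Ganymede = 0.8993 × 2.26 km = 2.03 km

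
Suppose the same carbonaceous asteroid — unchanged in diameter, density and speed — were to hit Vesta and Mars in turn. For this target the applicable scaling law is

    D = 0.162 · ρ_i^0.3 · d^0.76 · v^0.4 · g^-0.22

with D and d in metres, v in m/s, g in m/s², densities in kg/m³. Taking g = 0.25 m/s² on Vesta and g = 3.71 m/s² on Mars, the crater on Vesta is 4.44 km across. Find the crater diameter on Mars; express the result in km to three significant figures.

D ≈ 2.45 km

All impactor-dependent factors cancel in the ratio, leaving D_Mars/D_Vesta = (g_Mars/g_Vesta)^-0.22.
(3.71/0.25)^-0.22 = 14.84^-0.22 = 0.5524
D_Mars = 0.5524 × 4.44 km = 2.45 km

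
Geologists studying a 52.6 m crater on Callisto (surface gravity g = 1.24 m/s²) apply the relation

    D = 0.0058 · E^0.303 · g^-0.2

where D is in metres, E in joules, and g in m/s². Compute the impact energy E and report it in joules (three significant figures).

E ≈ 1.33 × 10^13 J

Rearranging: E = [D / (0.0058 · g^-0.2)]^(1/0.303).
g^-0.2 = 1.24^-0.2 = 0.9579
D / (0.0058 × 0.9579) = 52.6 / (5.556 × 10^-3) = 9.467 × 10^3
E = (9.467 × 10^3)^3.3003 = 1.326 × 10^13 J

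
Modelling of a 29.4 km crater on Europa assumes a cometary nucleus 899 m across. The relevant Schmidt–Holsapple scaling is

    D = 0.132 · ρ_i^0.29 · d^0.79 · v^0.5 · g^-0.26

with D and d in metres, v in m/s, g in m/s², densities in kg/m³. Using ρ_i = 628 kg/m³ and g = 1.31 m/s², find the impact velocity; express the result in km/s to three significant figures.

v ≈ 29.3 km/s

Rearranging for v: v = [D / (0.132 · 628^0.29 · 899^0.79 · 1.31^-0.26)]^(1/0.5).
D = 29400 m.
628^0.29 = 6.478
899^0.79 = 215.5
1.31^-0.26 = 0.9322
Denominator = 0.132 × 6.478 × 215.5 × 0.9322 = 171.8
D / 171.8 = 29400 / 171.8 = 171.1
v = 171.1^(1/0.5) = 171.1^2 = 29275 m/s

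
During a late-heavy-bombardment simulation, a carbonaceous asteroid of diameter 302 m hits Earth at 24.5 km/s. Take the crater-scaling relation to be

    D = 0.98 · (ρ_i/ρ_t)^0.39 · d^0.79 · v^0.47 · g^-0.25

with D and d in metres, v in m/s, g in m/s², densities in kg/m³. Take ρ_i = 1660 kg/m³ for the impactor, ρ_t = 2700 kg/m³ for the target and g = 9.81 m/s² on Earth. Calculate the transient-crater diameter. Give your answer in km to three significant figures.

D ≈ 4.82 km

In SI units: v = 24500 m/s.
(ρ_i/ρ_t)^0.39 = (1660/2700)^0.39 = 0.8272
d^0.79 = 302^0.79 = 91.03
v^0.47 = 24500^0.47 = 115.6
g^-0.25 = 9.81^-0.25 = 0.5650
D = 0.98 × 0.8272 × 91.03 × 115.6 × 0.5650 = 4820 m
   = 4.820 km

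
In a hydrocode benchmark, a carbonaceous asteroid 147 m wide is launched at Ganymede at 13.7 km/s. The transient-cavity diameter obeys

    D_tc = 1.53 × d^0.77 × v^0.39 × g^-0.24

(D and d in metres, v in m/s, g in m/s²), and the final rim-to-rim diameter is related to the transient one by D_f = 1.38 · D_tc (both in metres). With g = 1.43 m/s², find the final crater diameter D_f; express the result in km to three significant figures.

v = 13700 m/s.
d^0.77 = 147^0.77 = 46.65
v^0.39 = 13700^0.39 = 41.05
g^-0.24 = 1.43^-0.24 = 0.9177
D_tc = 1.53 × 46.65 × 41.05 × 0.9177 = 2689 m
D_f = 1.38 × 2689 = 3711 m
     = 3.711 km

D_f ≈ 3.71 km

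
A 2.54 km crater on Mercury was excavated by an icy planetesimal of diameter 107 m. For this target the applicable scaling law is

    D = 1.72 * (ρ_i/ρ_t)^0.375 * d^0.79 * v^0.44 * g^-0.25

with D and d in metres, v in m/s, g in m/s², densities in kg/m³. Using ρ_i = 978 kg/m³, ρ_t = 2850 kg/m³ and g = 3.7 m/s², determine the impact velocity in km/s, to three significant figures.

Rearranging for v: v = [D / (1.72 · (978/2850)^0.375 · 107^0.79 · 3.7^-0.25)]^(1/0.44).
D = 2540 m.
(978/2850)^0.375 = 0.6696
107^0.79 = 40.11
3.7^-0.25 = 0.7210
Denominator = 1.72 × 0.6696 × 40.11 × 0.7210 = 33.31
D / 33.31 = 2540 / 33.31 = 76.25
v = 76.25^(1/0.44) = 76.25^2.2727 = 18957 m/s

v ≈ 19.0 km/s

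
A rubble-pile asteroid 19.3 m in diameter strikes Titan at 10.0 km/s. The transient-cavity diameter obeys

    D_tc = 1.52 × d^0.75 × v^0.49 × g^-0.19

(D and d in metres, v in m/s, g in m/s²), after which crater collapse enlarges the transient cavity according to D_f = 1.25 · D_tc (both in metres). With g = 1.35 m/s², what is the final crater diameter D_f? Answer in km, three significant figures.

D_f ≈ 1.51 km

v = 10000 m/s.
d^0.75 = 19.3^0.75 = 9.208
v^0.49 = 10000^0.49 = 91.20
g^-0.19 = 1.35^-0.19 = 0.9446
D_tc = 1.52 × 9.208 × 91.20 × 0.9446 = 1206 m
D_f = 1.25 × 1206 = 1508 m
     = 1.508 km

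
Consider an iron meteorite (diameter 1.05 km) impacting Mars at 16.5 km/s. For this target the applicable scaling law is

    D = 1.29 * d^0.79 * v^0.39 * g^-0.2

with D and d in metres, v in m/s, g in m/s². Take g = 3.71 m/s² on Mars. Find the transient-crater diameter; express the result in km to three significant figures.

D ≈ 10.7 km

In SI units: d = 1050 m, v = 16500 m/s.
d^0.79 = 1050^0.79 = 243.6
v^0.39 = 16500^0.39 = 44.14
g^-0.2 = 3.71^-0.2 = 0.7694
D = 1.29 × 243.6 × 44.14 × 0.7694 = 10672 m
   = 10.67 km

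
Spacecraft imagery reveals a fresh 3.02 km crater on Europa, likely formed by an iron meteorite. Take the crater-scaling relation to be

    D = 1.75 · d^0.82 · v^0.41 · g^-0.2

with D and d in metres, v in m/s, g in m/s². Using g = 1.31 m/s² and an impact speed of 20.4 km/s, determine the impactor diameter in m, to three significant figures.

d ≈ 66.3 m

Rearranging for d: d = [D / (1.75 · 20400^0.41 · 1.31^-0.2)]^(1/0.82).
D = 3020 m.
20400^0.41 = 58.47
1.31^-0.2 = 0.9474
Denominator = 1.75 × 58.47 × 0.9474 = 96.94
D / 96.94 = 3020 / 96.94 = 31.15
d = 31.15^(1/0.82) = 31.15^1.2195 = 66.26 m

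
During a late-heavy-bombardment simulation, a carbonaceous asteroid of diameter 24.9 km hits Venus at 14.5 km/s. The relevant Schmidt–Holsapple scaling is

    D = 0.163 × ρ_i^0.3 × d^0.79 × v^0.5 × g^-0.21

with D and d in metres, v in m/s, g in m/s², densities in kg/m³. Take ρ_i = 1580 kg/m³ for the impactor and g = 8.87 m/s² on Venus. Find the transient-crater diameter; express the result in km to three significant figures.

D ≈ 336 km

In SI units: d = 24900 m, v = 14500 m/s.
ρ_i^0.3 = 1580^0.3 = 9.112
d^0.79 = 24900^0.79 = 2972
v^0.5 = 14500^0.5 = 120.4
g^-0.21 = 8.87^-0.21 = 0.6323
D = 0.163 × 9.112 × 2972 × 120.4 × 0.6323 = 3.360 × 10^5 m
   = 336.0 km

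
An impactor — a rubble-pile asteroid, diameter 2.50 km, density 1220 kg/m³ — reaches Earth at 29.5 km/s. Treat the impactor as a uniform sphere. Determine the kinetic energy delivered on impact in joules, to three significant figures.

E ≈ 4.34 × 10^21 J

d = 2500 m; v = 29500 m/s.
Mass m = (π/6) ρ d³ = (π/6) × 1220 × (2500)³ = 9.981 × 10^12 kg
E = ½ m v² = 0.5 × 9.981 × 10^12 × (29500)² = 4.343 × 10^21 J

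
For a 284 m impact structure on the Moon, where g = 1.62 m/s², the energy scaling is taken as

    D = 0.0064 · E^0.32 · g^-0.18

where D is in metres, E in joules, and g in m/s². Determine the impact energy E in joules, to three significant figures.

Rearranging: E = [D / (0.0064 · g^-0.18)]^(1/0.32).
g^-0.18 = 1.62^-0.18 = 0.9168
D / (0.0064 × 0.9168) = 284 / (5.868 × 10^-3) = 4.840 × 10^4
E = (4.840 × 10^4)^3.125 = 4.367 × 10^14 J

E ≈ 4.37 × 10^14 J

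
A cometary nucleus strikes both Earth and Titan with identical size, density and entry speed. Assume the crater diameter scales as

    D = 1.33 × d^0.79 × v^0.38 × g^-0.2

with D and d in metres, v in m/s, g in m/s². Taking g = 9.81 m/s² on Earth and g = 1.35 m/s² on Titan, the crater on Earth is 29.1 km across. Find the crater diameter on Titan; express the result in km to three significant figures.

D ≈ 43.3 km

All impactor-dependent factors cancel in the ratio, leaving D_Titan/D_Earth = (g_Titan/g_Earth)^-0.2.
(1.35/9.81)^-0.2 = 0.1376^-0.2 = 1.487
D_Titan = 1.487 × 29.1 km = 43.3 km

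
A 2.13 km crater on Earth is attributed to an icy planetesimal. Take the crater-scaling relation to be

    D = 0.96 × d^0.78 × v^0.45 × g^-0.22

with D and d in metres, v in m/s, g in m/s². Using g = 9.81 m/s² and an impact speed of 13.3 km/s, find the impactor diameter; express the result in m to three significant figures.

d ≈ 155 m

Rearranging for d: d = [D / (0.96 · 13300^0.45 · 9.81^-0.22)]^(1/0.78).
D = 2130 m.
13300^0.45 = 71.74
9.81^-0.22 = 0.6051
Denominator = 0.96 × 71.74 × 0.6051 = 41.67
D / 41.67 = 2130 / 41.67 = 51.12
d = 51.12^(1/0.78) = 51.12^1.2821 = 155.1 m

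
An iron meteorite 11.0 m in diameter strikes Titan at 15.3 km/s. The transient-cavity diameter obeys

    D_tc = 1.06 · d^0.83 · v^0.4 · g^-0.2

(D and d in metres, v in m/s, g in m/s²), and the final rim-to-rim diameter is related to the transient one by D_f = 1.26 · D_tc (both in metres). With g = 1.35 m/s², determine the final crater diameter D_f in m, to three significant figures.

v = 15300 m/s.
d^0.83 = 11^0.83 = 7.317
v^0.4 = 15300^0.4 = 47.19
g^-0.2 = 1.35^-0.2 = 0.9417
D_tc = 1.06 × 7.317 × 47.19 × 0.9417 = 344.7 m
D_f = 1.26 × 344.7 = 434.3 m

D_f ≈ 434 m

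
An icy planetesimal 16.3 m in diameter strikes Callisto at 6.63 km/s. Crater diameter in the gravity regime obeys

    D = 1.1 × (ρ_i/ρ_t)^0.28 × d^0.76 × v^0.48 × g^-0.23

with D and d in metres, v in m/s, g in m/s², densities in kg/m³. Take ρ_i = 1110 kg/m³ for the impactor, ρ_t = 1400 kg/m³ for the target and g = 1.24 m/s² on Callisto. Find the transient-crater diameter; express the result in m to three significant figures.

D ≈ 559 m

In SI units: v = 6630 m/s.
(ρ_i/ρ_t)^0.28 = (1110/1400)^0.28 = 0.9371
d^0.76 = 16.3^0.76 = 8.342
v^0.48 = 6630^0.48 = 68.29
g^-0.23 = 1.24^-0.23 = 0.9517
D = 1.1 × 0.9371 × 8.342 × 68.29 × 0.9517 = 558.9 m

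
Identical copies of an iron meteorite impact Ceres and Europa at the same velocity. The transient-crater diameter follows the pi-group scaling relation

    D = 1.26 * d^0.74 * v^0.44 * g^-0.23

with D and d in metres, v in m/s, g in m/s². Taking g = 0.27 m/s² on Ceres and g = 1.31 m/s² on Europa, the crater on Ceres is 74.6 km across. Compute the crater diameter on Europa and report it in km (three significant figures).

D ≈ 51.9 km

All impactor-dependent factors cancel in the ratio, leaving D_Europa/D_Ceres = (g_Europa/g_Ceres)^-0.23.
(1.31/0.27)^-0.23 = 4.852^-0.23 = 0.6954
D_Europa = 0.6954 × 74.6 km = 51.9 km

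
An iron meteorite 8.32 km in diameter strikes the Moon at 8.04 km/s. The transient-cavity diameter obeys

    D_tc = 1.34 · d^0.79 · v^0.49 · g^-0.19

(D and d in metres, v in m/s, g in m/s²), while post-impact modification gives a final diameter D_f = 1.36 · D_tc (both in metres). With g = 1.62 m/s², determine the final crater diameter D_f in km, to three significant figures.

In SI: d = 8320 m, v = 8040 m/s.
d^0.79 = 8320^0.79 = 1250
v^0.49 = 8040^0.49 = 81.96
g^-0.19 = 1.62^-0.19 = 0.9124
D_tc = 1.34 × 1250 × 81.96 × 0.9124 = 1.253 × 10^5 m
D_f = 1.36 × 1.253 × 10^5 = 1.704 × 10^5 m
     = 170.4 km

D_f ≈ 170 km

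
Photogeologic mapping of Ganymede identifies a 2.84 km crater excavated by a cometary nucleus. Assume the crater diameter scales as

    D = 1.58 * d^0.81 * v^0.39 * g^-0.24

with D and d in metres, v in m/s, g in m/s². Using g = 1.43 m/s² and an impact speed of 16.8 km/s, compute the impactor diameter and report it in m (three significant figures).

Rearranging for d: d = [D / (1.58 · 16800^0.39 · 1.43^-0.24)]^(1/0.81).
D = 2840 m.
16800^0.39 = 44.45
1.43^-0.24 = 0.9177
Denominator = 1.58 × 44.45 × 0.9177 = 64.45
D / 64.45 = 2840 / 64.45 = 44.07
d = 44.07^(1/0.81) = 44.07^1.2346 = 107.1 m

d ≈ 107 m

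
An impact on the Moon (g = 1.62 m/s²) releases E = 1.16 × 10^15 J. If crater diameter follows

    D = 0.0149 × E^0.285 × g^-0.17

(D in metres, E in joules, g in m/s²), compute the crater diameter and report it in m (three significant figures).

E^0.285 = (1.16 × 10^15)^0.285 = 1.965 × 10^4
g^-0.17 = 1.62^-0.17 = 0.9213
D = 0.0149 × 1.965 × 10^4 × 0.9213 = 269.7 m

D ≈ 270 m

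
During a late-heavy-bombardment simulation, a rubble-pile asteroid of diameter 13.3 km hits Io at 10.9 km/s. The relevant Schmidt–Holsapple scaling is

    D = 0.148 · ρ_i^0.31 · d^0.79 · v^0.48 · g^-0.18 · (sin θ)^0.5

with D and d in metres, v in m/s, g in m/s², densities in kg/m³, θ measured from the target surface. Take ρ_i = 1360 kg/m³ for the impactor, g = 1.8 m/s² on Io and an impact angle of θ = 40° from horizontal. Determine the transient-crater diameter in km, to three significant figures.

D ≈ 157 km

In SI units: d = 13300 m, v = 10900 m/s.
ρ_i^0.31 = 1360^0.31 = 9.363
d^0.79 = 13300^0.79 = 1811
v^0.48 = 10900^0.48 = 86.69
g^-0.18 = 1.8^-0.18 = 0.8996
(sin 40°)^0.5 = 0.6428^0.5 = 0.8017
D = 0.148 × 9.363 × 1811 × 86.69 × 0.8996 × 0.8017 = 1.569 × 10^5 m
   = 156.9 km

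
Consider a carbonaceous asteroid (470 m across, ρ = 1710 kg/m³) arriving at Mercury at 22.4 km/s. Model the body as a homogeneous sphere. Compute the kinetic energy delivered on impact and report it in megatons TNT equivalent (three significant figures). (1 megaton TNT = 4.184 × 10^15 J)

E ≈ 5570 Mt TNT

v = 22400 m/s.
Mass m = (π/6) ρ d³ = (π/6) × 1710 × (470)³ = 9.296 × 10^10 kg
E = ½ m v² = 0.5 × 9.296 × 10^10 × (22400)² = 2.332 × 10^19 J
   = 2.332 × 10^19 / 4.184×10^15 = 5574 Mt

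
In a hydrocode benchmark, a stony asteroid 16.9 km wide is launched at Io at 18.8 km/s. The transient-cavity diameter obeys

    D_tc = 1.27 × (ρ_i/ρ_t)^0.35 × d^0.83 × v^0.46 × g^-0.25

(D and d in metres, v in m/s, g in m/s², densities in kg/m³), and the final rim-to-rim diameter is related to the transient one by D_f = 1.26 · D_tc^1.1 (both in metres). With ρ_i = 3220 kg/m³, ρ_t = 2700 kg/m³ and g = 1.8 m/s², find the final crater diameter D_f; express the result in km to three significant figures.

In SI: d = 16900 m, v = 18800 m/s.
(ρ_i/ρ_t)^0.35 = (3220/2700)^0.35 = 1.064
d^0.83 = 16900^0.83 = 3230
v^0.46 = 18800^0.46 = 92.49
g^-0.25 = 1.8^-0.25 = 0.8633
D_tc = 1.27 × 1.064 × 3230 × 92.49 × 0.8633 = 3.485 × 10^5 m
D_f = 1.26 × (3.485 × 10^5)^1.1 = 1.573 × 10^6 m
     = 1573 km

D_f ≈ 1570 km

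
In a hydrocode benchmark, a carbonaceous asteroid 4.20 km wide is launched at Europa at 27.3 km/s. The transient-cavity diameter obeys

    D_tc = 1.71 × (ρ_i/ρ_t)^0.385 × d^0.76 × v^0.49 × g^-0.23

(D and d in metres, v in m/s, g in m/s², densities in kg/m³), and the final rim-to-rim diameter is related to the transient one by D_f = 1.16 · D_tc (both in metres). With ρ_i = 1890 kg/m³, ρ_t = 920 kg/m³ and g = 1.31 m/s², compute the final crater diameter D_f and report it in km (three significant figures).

D_f ≈ 208 km

In SI: d = 4200 m, v = 27300 m/s.
(ρ_i/ρ_t)^0.385 = (1890/920)^0.385 = 1.319
d^0.76 = 4200^0.76 = 567.1
v^0.49 = 27300^0.49 = 149.2
g^-0.23 = 1.31^-0.23 = 0.9398
D_tc = 1.71 × 1.319 × 567.1 × 149.2 × 0.9398 = 1.794 × 10^5 m
D_f = 1.16 × 1.794 × 10^5 = 2.081 × 10^5 m
     = 208.1 km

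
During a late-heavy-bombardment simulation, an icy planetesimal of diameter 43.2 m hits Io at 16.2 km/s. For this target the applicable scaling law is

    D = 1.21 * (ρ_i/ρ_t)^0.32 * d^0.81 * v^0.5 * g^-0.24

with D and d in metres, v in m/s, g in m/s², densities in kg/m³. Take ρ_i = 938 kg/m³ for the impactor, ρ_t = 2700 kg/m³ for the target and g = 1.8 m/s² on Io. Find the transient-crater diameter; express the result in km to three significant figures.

D ≈ 2.01 km

In SI units: v = 16200 m/s.
(ρ_i/ρ_t)^0.32 = (938/2700)^0.32 = 0.7130
d^0.81 = 43.2^0.81 = 21.12
v^0.5 = 16200^0.5 = 127.3
g^-0.24 = 1.8^-0.24 = 0.8684
D = 1.21 × 0.7130 × 21.12 × 127.3 × 0.8684 = 2014 m
   = 2.014 km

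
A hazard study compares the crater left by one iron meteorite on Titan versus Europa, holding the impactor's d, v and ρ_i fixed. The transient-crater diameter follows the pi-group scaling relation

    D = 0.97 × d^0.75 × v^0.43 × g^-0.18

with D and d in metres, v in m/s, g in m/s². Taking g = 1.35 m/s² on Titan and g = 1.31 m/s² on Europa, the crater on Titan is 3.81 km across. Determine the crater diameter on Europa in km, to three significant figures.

All impactor-dependent factors cancel in the ratio, leaving D_Europa/D_Titan = (g_Europa/g_Titan)^-0.18.
(1.31/1.35)^-0.18 = 0.9704^-0.18 = 1.005
D_Europa = 1.005 × 3.81 km = 3.83 km

D ≈ 3.83 km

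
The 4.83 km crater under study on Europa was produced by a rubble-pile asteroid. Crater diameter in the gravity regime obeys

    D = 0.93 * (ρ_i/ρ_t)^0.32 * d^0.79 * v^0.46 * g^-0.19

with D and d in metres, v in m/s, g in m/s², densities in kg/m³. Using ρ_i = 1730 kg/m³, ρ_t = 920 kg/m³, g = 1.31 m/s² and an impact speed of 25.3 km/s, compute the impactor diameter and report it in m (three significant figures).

Rearranging for d: d = [D / (0.93 · (1730/920)^0.32 · 25300^0.46 · 1.31^-0.19)]^(1/0.79).
D = 4830 m.
(1730/920)^0.32 = 1.224
25300^0.46 = 106.0
1.31^-0.19 = 0.9500
Denominator = 0.93 × 1.224 × 106.0 × 0.9500 = 114.6
D / 114.6 = 4830 / 114.6 = 42.15
d = 42.15^(1/0.79) = 42.15^1.2658 = 113.9 m

d ≈ 114 m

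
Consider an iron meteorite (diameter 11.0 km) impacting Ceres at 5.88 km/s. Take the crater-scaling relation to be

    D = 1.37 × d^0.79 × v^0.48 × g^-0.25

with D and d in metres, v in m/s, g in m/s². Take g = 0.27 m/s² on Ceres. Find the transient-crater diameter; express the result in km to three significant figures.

In SI units: d = 11000 m, v = 5880 m/s.
d^0.79 = 11000^0.79 = 1558
v^0.48 = 5880^0.48 = 64.46
g^-0.25 = 0.27^-0.25 = 1.387
D = 1.37 × 1558 × 64.46 × 1.387 = 1.908 × 10^5 m
   = 190.8 km

D ≈ 191 km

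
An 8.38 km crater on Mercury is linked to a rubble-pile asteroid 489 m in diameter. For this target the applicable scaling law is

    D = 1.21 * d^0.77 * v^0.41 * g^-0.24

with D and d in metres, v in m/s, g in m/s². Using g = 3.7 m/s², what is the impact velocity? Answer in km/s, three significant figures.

Rearranging for v: v = [D / (1.21 · 489^0.77 · 3.7^-0.24)]^(1/0.41).
D = 8380 m.
489^0.77 = 117.7
3.7^-0.24 = 0.7305
Denominator = 1.21 × 117.7 × 0.7305 = 104.0
D / 104.0 = 8380 / 104.0 = 80.58
v = 80.58^(1/0.41) = 80.58^2.439 = 44595 m/s

v ≈ 44.6 km/s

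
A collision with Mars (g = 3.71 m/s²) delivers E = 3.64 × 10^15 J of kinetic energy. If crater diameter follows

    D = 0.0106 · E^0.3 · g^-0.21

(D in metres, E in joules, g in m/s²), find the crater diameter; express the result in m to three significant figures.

E^0.3 = (3.64 × 10^15)^0.3 = 4.659 × 10^4
g^-0.21 = 3.71^-0.21 = 0.7593
D = 0.0106 × 4.659 × 10^4 × 0.7593 = 375.0 m

D ≈ 375 m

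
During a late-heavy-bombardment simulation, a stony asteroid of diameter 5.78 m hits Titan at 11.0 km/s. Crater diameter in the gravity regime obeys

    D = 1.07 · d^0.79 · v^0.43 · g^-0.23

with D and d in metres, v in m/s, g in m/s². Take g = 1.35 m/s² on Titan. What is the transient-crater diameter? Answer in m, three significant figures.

D ≈ 218 m

In SI units: v = 11000 m/s.
d^0.79 = 5.78^0.79 = 3.999
v^0.43 = 11000^0.43 = 54.68
g^-0.23 = 1.35^-0.23 = 0.9333
D = 1.07 × 3.999 × 54.68 × 0.9333 = 218.4 m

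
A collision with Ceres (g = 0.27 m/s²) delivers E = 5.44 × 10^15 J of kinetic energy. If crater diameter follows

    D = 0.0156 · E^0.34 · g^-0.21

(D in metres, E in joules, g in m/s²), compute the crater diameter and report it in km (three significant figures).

D ≈ 4.60 km

E^0.34 = (5.44 × 10^15)^0.34 = 2.239 × 10^5
g^-0.21 = 0.27^-0.21 = 1.316
D = 0.0156 × 2.239 × 10^5 × 1.316 = 4597 m
   = 4.597 km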